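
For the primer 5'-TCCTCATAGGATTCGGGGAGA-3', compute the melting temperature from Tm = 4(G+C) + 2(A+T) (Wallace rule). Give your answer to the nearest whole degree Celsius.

Base counts: A=5, T=5, G=7, C=4 (length 21).
Tm = 2·(5+5) + 4·(7+4) = 2·10 + 4·11 = 20 + 44 = 64°C.

64°C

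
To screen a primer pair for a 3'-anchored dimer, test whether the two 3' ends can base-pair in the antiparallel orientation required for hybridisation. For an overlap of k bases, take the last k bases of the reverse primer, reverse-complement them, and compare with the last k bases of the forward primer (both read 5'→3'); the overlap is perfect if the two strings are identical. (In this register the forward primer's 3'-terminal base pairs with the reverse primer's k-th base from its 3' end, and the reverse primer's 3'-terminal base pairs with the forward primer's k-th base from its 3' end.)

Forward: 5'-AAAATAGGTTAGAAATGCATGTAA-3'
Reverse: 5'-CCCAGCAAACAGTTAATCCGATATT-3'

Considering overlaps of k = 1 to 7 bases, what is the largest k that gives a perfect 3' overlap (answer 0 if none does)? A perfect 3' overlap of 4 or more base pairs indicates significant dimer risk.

Last 7 bases (5'→3') — forward …CATGTAA, reverse …CGATATT.
Reverse complement of the reverse primer's last 7 bases: AATATCG; its first k bases are the reverse complement of the reverse primer's last k bases, so a perfect k-base overlap needs the forward primer's last k bases to equal them.
Comparing (forward last k vs required): k=1: A vs A ✓; k=2: AA vs AA ✓; k=3: TAA vs AAT ✗; k=4: GTAA vs AATA ✗; k=5: TGTAA vs AATAT ✗; k=6: ATGTAA vs AATATC ✗; k=7: CATGTAA vs AATATCG ✗.
Perfect overlaps at k = 1, 2; the largest is 2.

Longest perfect overlap: 2 complementary base pairs; below the dimer-risk threshold (threshold 4).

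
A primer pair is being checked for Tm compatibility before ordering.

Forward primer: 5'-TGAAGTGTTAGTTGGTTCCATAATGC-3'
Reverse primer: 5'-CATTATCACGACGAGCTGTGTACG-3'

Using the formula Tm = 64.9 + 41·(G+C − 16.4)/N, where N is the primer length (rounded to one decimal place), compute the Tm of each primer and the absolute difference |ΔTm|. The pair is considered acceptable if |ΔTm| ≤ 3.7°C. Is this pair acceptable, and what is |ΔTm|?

|ΔTm| = 2.6°C; the pair is acceptable.

Forward: G+C = 10, N = 26 → Tm = 64.9 + 41·(10 − 16.4)/26 = 54.8°C.
Reverse: G+C = 12, N = 24 → Tm = 64.9 + 41·(12 − 16.4)/24 = 57.4°C.
|ΔTm| = |54.8 − 57.4| = 2.6°C, ≤ 3.7°C.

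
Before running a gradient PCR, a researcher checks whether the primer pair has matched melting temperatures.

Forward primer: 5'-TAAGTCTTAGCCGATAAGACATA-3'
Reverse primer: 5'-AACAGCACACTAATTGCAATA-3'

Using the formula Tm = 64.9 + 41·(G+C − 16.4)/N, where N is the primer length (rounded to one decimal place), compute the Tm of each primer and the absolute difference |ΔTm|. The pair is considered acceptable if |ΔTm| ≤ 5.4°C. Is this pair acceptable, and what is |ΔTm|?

Forward: G+C = 8, N = 23 → Tm = 64.9 + 41·(8 − 16.4)/23 = 49.9°C.
Reverse: G+C = 7, N = 21 → Tm = 64.9 + 41·(7 − 16.4)/21 = 46.5°C.
|ΔTm| = |49.9 − 46.5| = 3.4°C, ≤ 5.4°C.

|ΔTm| = 3.4°C; the pair is acceptable.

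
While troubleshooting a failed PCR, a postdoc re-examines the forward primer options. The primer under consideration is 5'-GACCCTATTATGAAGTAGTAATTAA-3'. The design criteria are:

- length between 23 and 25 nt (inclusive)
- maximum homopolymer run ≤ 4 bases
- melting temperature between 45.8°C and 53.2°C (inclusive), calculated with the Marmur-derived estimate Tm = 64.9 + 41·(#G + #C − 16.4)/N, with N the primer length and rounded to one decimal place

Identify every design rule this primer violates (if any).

Meets all criteria.

Base counts: A=10, T=8, G=4, C=3 (length 25).
length: length 25 ✓
homopolymer run: longest run = 3 ✓
Tm: Tm = 64.9 + 41·(7 − 16.4)/25 = 49.5°C ✓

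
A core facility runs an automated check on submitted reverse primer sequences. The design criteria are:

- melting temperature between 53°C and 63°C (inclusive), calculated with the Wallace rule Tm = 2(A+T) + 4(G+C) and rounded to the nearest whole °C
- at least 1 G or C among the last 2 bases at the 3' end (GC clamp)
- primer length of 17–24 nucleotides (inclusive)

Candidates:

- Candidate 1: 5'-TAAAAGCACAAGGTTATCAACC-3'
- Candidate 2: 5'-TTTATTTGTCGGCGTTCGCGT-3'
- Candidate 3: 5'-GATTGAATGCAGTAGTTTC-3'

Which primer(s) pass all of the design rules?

Candidate 1 (22 nt, A=10 T=4 G=3 C=5): Tm = 2·14 + 4·8 = 60°C ✓; 3' end CC has 2 G/C ✓; length 22 ✓ — passes.
Candidate 2 (21 nt, A=1 T=10 G=6 C=4): Tm = 2·11 + 4·10 = 62°C ✓; 3' end GT has 1 G/C ✓; length 21 ✓ — passes.
Candidate 3 (19 nt, A=5 T=7 G=5 C=2): Tm = 2·12 + 4·7 = 52°C, outside 53–63°C ✗; 3' end TC has 1 G/C ✓; length 19 ✓ — fails.

Candidate 1 and Candidate 2.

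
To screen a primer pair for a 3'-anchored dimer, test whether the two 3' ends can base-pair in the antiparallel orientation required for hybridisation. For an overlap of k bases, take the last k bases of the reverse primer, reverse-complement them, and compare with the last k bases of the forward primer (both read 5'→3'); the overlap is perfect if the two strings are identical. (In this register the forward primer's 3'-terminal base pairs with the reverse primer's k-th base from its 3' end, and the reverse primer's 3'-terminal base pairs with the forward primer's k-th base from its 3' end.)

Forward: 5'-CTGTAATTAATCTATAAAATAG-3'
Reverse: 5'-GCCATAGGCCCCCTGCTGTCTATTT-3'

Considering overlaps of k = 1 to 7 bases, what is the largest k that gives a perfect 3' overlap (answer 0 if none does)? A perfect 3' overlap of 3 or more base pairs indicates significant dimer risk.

Longest perfect overlap: 6 complementary base pairs; significant dimer risk (threshold 3).

Last 7 bases (5'→3') — forward …AAAATAG, reverse …TCTATTT.
Reverse complement of the reverse primer's last 7 bases: AAATAGA; its first k bases are the reverse complement of the reverse primer's last k bases, so a perfect k-base overlap needs the forward primer's last k bases to equal them.
Comparing (forward last k vs required): k=1: G vs A ✗; k=2: AG vs AA ✗; k=3: TAG vs AAA ✗; k=4: ATAG vs AAAT ✗; k=5: AATAG vs AAATA ✗; k=6: AAATAG vs AAATAG ✓; k=7: AAAATAG vs AAATAGA ✗.
Only k = 6 is perfect, so the longest perfect 3' overlap is 6.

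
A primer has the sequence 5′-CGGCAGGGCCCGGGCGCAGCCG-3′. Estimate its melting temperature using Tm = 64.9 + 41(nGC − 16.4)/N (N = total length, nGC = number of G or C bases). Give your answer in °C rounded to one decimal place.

Base counts: A=2, T=0, G=11, C=9; G+C = 20, N = 22.
Tm = 64.9 + 41·(20 − 16.4)/22 = 64.9 + 147.60/22 = 71.6°C.

71.6°C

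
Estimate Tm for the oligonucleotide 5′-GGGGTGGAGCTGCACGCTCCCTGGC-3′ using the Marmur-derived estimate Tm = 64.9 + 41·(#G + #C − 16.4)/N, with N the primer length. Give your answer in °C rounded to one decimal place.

69.2°C

Base counts: A=2, T=4, G=11, C=8; G+C = 19, N = 25.
Tm = 64.9 + 41·(19 − 16.4)/25 = 64.9 + 106.60/25 = 69.2°C.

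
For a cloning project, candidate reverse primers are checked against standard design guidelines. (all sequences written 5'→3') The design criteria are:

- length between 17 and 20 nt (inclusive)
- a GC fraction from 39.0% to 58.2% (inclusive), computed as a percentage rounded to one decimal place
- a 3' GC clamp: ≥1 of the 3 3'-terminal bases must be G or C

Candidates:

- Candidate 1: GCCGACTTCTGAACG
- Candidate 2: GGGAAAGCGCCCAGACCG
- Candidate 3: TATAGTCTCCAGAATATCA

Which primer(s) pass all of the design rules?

Candidate 1 (15 nt, A=3 T=3 G=4 C=5): length 15, outside 17–20 ✗; GC 9/15 = 60.0%, outside 39.0–58.2% ✗; 3' end ACG has 2 G/C ✓ — fails.
Candidate 2 (18 nt, A=5 T=0 G=7 C=6): length 18 ✓; GC 13/18 = 72.2%, outside 39.0–58.2% ✗; 3' end CCG has 3 G/C ✓ — fails.
Candidate 3 (19 nt, A=7 T=6 G=2 C=4): length 19 ✓; GC 6/19 = 31.6%, outside 39.0–58.2% ✗; 3' end TCA has 1 G/C ✓ — fails.

None of the candidates satisfy all criteria.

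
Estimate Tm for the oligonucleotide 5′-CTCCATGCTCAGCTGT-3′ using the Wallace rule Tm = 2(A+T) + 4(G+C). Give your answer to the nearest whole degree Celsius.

50°C

Base counts: A=2, T=5, G=3, C=6 (length 16).
Tm = 2·(2+5) + 4·(3+6) = 2·7 + 4·9 = 14 + 36 = 50°C.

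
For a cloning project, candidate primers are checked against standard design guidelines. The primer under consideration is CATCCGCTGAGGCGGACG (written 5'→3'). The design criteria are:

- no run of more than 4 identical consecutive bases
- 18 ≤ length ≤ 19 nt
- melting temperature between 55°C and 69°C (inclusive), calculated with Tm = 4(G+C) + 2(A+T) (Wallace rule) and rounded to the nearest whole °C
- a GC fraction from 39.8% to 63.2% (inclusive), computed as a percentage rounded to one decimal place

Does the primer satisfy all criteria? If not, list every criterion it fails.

Base counts: A=3, T=2, G=7, C=6 (length 18).
homopolymer run: longest run = 2 ✓
length: length 18 ✓
Tm: Tm = 2·5 + 4·13 = 62°C ✓
GC content: GC 13/18 = 72.2%, outside 39.8–63.2% ✗

Fails: GC content.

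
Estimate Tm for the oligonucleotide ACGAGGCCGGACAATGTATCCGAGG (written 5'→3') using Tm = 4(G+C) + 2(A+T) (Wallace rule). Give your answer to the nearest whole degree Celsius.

80°C

Base counts: A=7, T=3, G=9, C=6 (length 25).
Tm = 2·(7+3) + 4·(9+6) = 2·10 + 4·15 = 20 + 60 = 80°C.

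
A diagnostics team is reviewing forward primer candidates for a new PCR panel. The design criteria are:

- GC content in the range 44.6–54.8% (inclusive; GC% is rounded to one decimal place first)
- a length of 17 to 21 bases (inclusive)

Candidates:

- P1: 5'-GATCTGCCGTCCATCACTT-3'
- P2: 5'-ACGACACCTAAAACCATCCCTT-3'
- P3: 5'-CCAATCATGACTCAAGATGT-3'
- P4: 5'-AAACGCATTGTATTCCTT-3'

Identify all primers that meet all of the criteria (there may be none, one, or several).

P1 (19 nt, A=3 T=6 G=3 C=7): GC 10/19 = 52.6% ✓; length 19 ✓ — passes.
P2 (22 nt, A=8 T=4 G=1 C=9): GC 10/22 = 45.5% ✓; length 22, outside 17–21 ✗ — fails.
P3 (20 nt, A=7 T=5 G=3 C=5): GC 8/20 = 40.0%, outside 44.6–54.8% ✗; length 20 ✓ — fails.
P4 (18 nt, A=5 T=7 G=2 C=4): GC 6/18 = 33.3%, outside 44.6–54.8% ✗; length 18 ✓ — fails.

P1 only.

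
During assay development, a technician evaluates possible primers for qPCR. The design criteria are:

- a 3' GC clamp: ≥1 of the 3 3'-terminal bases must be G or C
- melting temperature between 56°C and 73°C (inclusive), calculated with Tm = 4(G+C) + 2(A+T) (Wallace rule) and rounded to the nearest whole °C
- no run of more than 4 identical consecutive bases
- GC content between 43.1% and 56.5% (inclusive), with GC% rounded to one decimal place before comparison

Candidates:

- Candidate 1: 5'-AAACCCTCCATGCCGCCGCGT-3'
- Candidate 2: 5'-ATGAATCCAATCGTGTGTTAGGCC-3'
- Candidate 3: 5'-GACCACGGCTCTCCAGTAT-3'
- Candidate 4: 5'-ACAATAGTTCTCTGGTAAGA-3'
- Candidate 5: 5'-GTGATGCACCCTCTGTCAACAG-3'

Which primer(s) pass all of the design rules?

Candidate 2 and Candidate 5.

Candidate 1 (21 nt, A=4 T=3 G=4 C=10): 3' end CGT has 2 G/C ✓; Tm = 2·7 + 4·14 = 70°C ✓; longest run = 3 ✓; GC 14/21 = 66.7%, outside 43.1–56.5% ✗ — fails.
Candidate 2 (24 nt, A=6 T=7 G=6 C=5): 3' end GCC has 3 G/C ✓; Tm = 2·13 + 4·11 = 70°C ✓; longest run = 2 ✓; GC 11/24 = 45.8% ✓ — passes.
Candidate 3 (19 nt, A=4 T=4 G=4 C=7): 3' end TAT has 0 G/C, need ≥1 ✗; Tm = 2·8 + 4·11 = 60°C ✓; longest run = 2 ✓; GC 11/19 = 57.9%, outside 43.1–56.5% ✗ — fails.
Candidate 4 (20 nt, A=7 T=6 G=4 C=3): 3' end AGA has 1 G/C ✓; Tm = 2·13 + 4·7 = 54°C, outside 56–73°C ✗; longest run = 2 ✓; GC 7/20 = 35.0%, outside 43.1–56.5% ✗ — fails.
Candidate 5 (22 nt, A=5 T=5 G=5 C=7): 3' end CAG has 2 G/C ✓; Tm = 2·10 + 4·12 = 68°C ✓; longest run = 3 ✓; GC 12/22 = 54.5% ✓ — passes.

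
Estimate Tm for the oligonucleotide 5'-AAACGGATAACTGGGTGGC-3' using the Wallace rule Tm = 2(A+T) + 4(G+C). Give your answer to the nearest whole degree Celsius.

58°C

Base counts: A=6, T=3, G=7, C=3 (length 19).
Tm = 2·(6+3) + 4·(7+3) = 2·9 + 4·10 = 18 + 40 = 58°C.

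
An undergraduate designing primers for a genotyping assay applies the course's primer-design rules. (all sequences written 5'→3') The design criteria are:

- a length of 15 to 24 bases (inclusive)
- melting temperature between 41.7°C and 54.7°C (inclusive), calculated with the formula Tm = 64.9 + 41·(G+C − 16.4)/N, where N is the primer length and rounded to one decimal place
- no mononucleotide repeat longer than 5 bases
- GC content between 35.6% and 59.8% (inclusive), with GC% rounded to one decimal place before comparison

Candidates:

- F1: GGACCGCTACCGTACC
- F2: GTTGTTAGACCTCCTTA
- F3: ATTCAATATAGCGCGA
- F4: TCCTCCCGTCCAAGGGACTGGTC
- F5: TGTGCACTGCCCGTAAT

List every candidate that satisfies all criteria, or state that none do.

F2 and F5.

F1 (16 nt, A=3 T=2 G=4 C=7): length 16 ✓; Tm = 64.9 + 41·(11 − 16.4)/16 = 51.1°C ✓; longest run = 2 ✓; GC 11/16 = 68.8%, outside 35.6–59.8% ✗ — fails.
F2 (17 nt, A=3 T=7 G=3 C=4): length 17 ✓; Tm = 64.9 + 41·(7 − 16.4)/17 = 42.2°C ✓; longest run = 2 ✓; GC 7/17 = 41.2% ✓ — passes.
F3 (16 nt, A=6 T=4 G=3 C=3): length 16 ✓; Tm = 64.9 + 41·(6 − 16.4)/16 = 38.3°C, outside 41.7–54.7°C ✗; longest run = 2 ✓; GC 6/16 = 37.5% ✓ — fails.
F4 (23 nt, A=3 T=5 G=6 C=9): length 23 ✓; Tm = 64.9 + 41·(15 − 16.4)/23 = 62.4°C, outside 41.7–54.7°C ✗; longest run = 3 ✓; GC 15/23 = 65.2%, outside 35.6–59.8% ✗ — fails.
F5 (17 nt, A=3 T=5 G=4 C=5): length 17 ✓; Tm = 64.9 + 41·(9 − 16.4)/17 = 47.1°C ✓; longest run = 3 ✓; GC 9/17 = 52.9% ✓ — passes.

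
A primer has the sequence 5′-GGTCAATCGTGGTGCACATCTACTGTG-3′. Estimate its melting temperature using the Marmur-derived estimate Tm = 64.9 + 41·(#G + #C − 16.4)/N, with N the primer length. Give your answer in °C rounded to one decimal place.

61.3°C

Base counts: A=5, T=8, G=8, C=6; G+C = 14, N = 27.
Tm = 64.9 + 41·(14 − 16.4)/27 = 64.9 + -98.40/27 = 61.3°C.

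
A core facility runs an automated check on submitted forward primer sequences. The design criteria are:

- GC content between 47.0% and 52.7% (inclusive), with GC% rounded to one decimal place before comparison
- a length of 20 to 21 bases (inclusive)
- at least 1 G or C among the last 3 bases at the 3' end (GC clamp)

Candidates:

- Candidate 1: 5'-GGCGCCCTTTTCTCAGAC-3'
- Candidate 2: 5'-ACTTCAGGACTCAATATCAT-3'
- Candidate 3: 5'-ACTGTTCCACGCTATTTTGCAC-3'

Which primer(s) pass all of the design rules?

None of the candidates satisfy all criteria.

Candidate 1 (18 nt, A=2 T=5 G=4 C=7): GC 11/18 = 61.1%, outside 47.0–52.7% ✗; length 18, outside 20–21 ✗; 3' end GAC has 2 G/C ✓ — fails.
Candidate 2 (20 nt, A=7 T=6 G=2 C=5): GC 7/20 = 35.0%, outside 47.0–52.7% ✗; length 20 ✓; 3' end CAT has 1 G/C ✓ — fails.
Candidate 3 (22 nt, A=4 T=8 G=3 C=7): GC 10/22 = 45.5%, outside 47.0–52.7% ✗; length 22, outside 20–21 ✗; 3' end CAC has 2 G/C ✓ — fails.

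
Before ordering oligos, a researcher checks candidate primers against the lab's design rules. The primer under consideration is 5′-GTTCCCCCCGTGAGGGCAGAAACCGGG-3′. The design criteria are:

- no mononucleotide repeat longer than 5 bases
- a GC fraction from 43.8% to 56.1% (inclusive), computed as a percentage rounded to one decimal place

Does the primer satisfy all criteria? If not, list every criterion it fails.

Fails: homopolymer run, GC content.

Base counts: A=5, T=3, G=10, C=9 (length 27).
homopolymer run: longest run = 6, exceeds 5 ✗
GC content: GC 19/27 = 70.4%, outside 43.8–56.1% ✗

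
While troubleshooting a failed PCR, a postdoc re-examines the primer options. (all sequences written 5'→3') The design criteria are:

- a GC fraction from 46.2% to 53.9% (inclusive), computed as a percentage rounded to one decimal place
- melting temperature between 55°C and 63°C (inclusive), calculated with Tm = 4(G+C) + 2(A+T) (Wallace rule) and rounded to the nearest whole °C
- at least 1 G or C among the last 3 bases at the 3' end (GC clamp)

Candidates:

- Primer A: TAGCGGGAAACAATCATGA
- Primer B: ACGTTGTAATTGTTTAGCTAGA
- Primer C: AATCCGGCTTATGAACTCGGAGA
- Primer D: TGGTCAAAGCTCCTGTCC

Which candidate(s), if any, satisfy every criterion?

None of the candidates satisfy all criteria.

Primer A (19 nt, A=8 T=3 G=5 C=3): GC 8/19 = 42.1%, outside 46.2–53.9% ✗; Tm = 2·11 + 4·8 = 54°C, outside 55–63°C ✗; 3' end TGA has 1 G/C ✓ — fails.
Primer B (22 nt, A=6 T=9 G=5 C=2): GC 7/22 = 31.8%, outside 46.2–53.9% ✗; Tm = 2·15 + 4·7 = 58°C ✓; 3' end AGA has 1 G/C ✓ — fails.
Primer C (23 nt, A=7 T=5 G=6 C=5): GC 11/23 = 47.8% ✓; Tm = 2·12 + 4·11 = 68°C, outside 55–63°C ✗; 3' end AGA has 1 G/C ✓ — fails.
Primer D (18 nt, A=3 T=5 G=4 C=6): GC 10/18 = 55.6%, outside 46.2–53.9% ✗; Tm = 2·8 + 4·10 = 56°C ✓; 3' end TCC has 2 G/C ✓ — fails.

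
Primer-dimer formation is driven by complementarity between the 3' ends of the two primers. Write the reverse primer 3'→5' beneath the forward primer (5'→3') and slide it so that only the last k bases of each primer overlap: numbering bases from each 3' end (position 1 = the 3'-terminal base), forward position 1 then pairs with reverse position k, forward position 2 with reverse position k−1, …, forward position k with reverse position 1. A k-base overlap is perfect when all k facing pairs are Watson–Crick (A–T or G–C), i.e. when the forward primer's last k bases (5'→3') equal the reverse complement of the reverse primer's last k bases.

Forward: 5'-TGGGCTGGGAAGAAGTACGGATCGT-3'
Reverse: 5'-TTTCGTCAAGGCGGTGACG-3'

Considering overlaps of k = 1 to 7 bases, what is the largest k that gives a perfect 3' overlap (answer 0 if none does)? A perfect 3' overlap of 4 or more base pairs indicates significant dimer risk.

Longest perfect overlap: 3 complementary base pairs; below the dimer-risk threshold (threshold 4).

Last 7 bases (5'→3') — forward …GGATCGT, reverse …GGTGACG.
Reverse complement of the reverse primer's last 7 bases: CGTCACC; its first k bases are the reverse complement of the reverse primer's last k bases, so a perfect k-base overlap needs the forward primer's last k bases to equal them.
Comparing (forward last k vs required): k=1: T vs C ✗; k=2: GT vs CG ✗; k=3: CGT vs CGT ✓; k=4: TCGT vs CGTC ✗; k=5: ATCGT vs CGTCA ✗; k=6: GATCGT vs CGTCAC ✗; k=7: GGATCGT vs CGTCACC ✗.
Only k = 3 is perfect, so the longest perfect 3' overlap is 3.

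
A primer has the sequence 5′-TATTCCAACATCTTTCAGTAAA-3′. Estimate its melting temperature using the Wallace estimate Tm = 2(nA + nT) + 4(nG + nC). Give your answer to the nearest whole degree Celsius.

Base counts: A=8, T=8, G=1, C=5 (length 22).
Tm = 2·(8+8) + 4·(1+5) = 2·16 + 4·6 = 32 + 24 = 56°C.

56°C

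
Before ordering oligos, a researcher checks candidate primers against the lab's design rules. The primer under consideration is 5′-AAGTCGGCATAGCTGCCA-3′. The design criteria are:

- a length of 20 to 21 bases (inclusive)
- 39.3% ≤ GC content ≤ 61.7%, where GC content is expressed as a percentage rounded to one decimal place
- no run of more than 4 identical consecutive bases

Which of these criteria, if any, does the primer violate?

Base counts: A=5, T=3, G=5, C=5 (length 18).
length: length 18, outside 20–21 ✗
GC content: GC 10/18 = 55.6% ✓
homopolymer run: longest run = 2 ✓

Fails: length.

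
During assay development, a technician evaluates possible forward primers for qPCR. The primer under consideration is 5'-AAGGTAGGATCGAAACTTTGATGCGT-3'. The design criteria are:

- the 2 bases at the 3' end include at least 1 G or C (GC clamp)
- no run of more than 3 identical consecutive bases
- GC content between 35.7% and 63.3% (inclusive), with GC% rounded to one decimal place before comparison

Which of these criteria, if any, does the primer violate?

Meets all criteria.

Base counts: A=8, T=7, G=8, C=3 (length 26).
GC clamp: 3' end GT has 1 G/C ✓
homopolymer run: longest run = 3 ✓
GC content: GC 11/26 = 42.3% ✓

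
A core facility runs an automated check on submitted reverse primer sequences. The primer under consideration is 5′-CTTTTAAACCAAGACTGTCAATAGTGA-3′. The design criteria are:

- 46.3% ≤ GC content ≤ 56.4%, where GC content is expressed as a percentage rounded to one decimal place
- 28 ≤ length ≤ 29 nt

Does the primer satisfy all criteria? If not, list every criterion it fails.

Base counts: A=10, T=8, G=4, C=5 (length 27).
GC content: GC 9/27 = 33.3%, outside 46.3–56.4% ✗
length: length 27, outside 28–29 ✗

Fails: GC content, length.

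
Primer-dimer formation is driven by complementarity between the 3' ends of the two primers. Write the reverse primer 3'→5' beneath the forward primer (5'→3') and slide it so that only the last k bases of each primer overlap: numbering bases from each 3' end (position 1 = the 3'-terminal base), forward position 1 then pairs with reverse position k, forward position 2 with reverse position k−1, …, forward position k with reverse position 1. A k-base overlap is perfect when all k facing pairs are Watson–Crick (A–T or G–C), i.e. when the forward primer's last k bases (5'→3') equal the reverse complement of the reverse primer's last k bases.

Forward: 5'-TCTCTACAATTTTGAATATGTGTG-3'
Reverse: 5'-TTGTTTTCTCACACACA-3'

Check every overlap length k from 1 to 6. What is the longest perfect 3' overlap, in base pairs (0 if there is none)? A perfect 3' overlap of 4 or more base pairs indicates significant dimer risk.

Last 6 bases (5'→3') — forward …TGTGTG, reverse …CACACA.
Reverse complement of the reverse primer's last 6 bases: TGTGTG; its first k bases are the reverse complement of the reverse primer's last k bases, so a perfect k-base overlap needs the forward primer's last k bases to equal them.
Comparing (forward last k vs required): k=1: G vs T ✗; k=2: TG vs TG ✓; k=3: GTG vs TGT ✗; k=4: TGTG vs TGTG ✓; k=5: GTGTG vs TGTGT ✗; k=6: TGTGTG vs TGTGTG ✓.
Perfect overlaps at k = 2, 4, 6; the largest is 6.

Longest perfect overlap: 6 complementary base pairs; significant dimer risk (threshold 4).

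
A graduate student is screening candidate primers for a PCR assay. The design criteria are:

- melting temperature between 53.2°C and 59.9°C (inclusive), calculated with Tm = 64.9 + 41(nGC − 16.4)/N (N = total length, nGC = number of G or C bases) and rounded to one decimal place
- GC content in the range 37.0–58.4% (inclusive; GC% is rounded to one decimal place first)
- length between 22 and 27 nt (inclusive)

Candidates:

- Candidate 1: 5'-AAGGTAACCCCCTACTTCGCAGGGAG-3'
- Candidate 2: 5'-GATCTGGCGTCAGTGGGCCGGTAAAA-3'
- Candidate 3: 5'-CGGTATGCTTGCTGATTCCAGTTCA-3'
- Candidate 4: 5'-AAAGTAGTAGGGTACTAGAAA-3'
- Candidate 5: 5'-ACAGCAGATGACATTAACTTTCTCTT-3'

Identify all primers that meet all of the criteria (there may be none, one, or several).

Candidate 3 only.

Candidate 1 (26 nt, A=7 T=4 G=7 C=8): Tm = 64.9 + 41·(15 − 16.4)/26 = 62.7°C, outside 53.2–59.9°C ✗; GC 15/26 = 57.7% ✓; length 26 ✓ — fails.
Candidate 2 (26 nt, A=6 T=5 G=10 C=5): Tm = 64.9 + 41·(15 − 16.4)/26 = 62.7°C, outside 53.2–59.9°C ✗; GC 15/26 = 57.7% ✓; length 26 ✓ — fails.
Candidate 3 (25 nt, A=4 T=9 G=6 C=6): Tm = 64.9 + 41·(12 − 16.4)/25 = 57.7°C ✓; GC 12/25 = 48.0% ✓; length 25 ✓ — passes.
Candidate 4 (21 nt, A=10 T=4 G=6 C=1): Tm = 64.9 + 41·(7 − 16.4)/21 = 46.5°C, outside 53.2–59.9°C ✗; GC 7/21 = 33.3%, outside 37.0–58.4% ✗; length 21, outside 22–27 ✗ — fails.
Candidate 5 (26 nt, A=8 T=9 G=3 C=6): Tm = 64.9 + 41·(9 − 16.4)/26 = 53.2°C ✓; GC 9/26 = 34.6%, outside 37.0–58.4% ✗; length 26 ✓ — fails.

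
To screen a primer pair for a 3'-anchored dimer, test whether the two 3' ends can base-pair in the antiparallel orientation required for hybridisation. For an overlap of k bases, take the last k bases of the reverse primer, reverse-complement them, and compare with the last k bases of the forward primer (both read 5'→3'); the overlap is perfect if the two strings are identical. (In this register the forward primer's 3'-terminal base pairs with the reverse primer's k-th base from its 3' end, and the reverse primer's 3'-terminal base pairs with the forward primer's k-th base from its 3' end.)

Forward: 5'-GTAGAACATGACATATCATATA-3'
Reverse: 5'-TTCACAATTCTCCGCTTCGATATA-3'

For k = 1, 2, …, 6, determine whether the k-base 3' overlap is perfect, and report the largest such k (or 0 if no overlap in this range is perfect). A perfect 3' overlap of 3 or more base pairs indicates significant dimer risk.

Last 6 bases (5'→3') — forward …CATATA, reverse …GATATA.
Reverse complement of the reverse primer's last 6 bases: TATATC; its first k bases are the reverse complement of the reverse primer's last k bases, so a perfect k-base overlap needs the forward primer's last k bases to equal them.
Comparing (forward last k vs required): k=1: A vs T ✗; k=2: TA vs TA ✓; k=3: ATA vs TAT ✗; k=4: TATA vs TATA ✓; k=5: ATATA vs TATAT ✗; k=6: CATATA vs TATATC ✗.
Perfect overlaps at k = 2, 4; the largest is 4.

Longest perfect overlap: 4 complementary base pairs; significant dimer risk (threshold 3).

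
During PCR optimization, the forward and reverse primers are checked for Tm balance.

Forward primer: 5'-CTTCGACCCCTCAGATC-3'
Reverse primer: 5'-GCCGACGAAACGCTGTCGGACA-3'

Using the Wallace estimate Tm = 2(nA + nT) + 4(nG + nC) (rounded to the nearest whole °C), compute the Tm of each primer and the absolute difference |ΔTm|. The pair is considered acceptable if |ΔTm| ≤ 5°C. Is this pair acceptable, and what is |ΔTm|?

|ΔTm| = 18°C; the pair is not acceptable.

Forward: A=3 T=4 G=2 C=8 → Tm = 2·7 + 4·10 = 54°C.
Reverse: A=6 T=2 G=7 C=7 → Tm = 2·8 + 4·14 = 72°C.
|ΔTm| = |54 − 72| = 18°C, > 5°C.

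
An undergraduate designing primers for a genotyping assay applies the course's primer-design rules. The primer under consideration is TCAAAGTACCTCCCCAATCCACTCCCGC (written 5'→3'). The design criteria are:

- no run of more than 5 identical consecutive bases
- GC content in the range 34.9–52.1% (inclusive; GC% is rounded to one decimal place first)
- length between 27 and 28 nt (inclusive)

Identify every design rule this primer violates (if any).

Fails: GC content.

Base counts: A=7, T=5, G=2, C=14 (length 28).
homopolymer run: longest run = 4 ✓
GC content: GC 16/28 = 57.1%, outside 34.9–52.1% ✗
length: length 28 ✓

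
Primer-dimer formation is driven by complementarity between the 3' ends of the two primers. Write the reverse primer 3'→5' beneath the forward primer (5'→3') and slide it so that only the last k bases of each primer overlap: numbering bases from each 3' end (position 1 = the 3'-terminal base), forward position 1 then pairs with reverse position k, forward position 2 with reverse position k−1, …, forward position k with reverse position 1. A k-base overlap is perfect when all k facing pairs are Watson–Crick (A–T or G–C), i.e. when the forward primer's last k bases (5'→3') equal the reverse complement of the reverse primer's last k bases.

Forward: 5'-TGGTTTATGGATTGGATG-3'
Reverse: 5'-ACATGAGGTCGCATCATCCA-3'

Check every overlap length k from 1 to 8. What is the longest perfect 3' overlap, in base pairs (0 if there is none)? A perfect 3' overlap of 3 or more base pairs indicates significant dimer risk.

Longest perfect overlap: 6 complementary base pairs; significant dimer risk (threshold 3).

Last 8 bases (5'→3') — forward …ATTGGATG, reverse …ATCATCCA.
Reverse complement of the reverse primer's last 8 bases: TGGATGAT; its first k bases are the reverse complement of the reverse primer's last k bases, so a perfect k-base overlap needs the forward primer's last k bases to equal them.
Comparing (forward last k vs required): k=1: G vs T ✗; k=2: TG vs TG ✓; k=3: ATG vs TGG ✗; k=4: GATG vs TGGA ✗; k=5: GGATG vs TGGAT ✗; k=6: TGGATG vs TGGATG ✓; k=7: TTGGATG vs TGGATGA ✗; k=8: ATTGGATG vs TGGATGAT ✗.
Perfect overlaps at k = 2, 6; the largest is 6.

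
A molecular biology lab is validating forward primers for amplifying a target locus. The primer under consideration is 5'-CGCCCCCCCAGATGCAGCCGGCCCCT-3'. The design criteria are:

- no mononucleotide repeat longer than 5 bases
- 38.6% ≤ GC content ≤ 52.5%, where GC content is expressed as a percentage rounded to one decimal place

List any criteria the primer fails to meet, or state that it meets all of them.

Fails: homopolymer run, GC content.

Base counts: A=3, T=2, G=6, C=15 (length 26).
homopolymer run: longest run = 7, exceeds 5 ✗
GC content: GC 21/26 = 80.8%, outside 38.6–52.5% ✗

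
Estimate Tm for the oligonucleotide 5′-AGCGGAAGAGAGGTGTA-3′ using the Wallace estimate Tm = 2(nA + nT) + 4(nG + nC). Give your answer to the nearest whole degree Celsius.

Base counts: A=6, T=2, G=8, C=1 (length 17).
Tm = 2·(6+2) + 4·(8+1) = 2·8 + 4·9 = 16 + 36 = 52°C.

52°C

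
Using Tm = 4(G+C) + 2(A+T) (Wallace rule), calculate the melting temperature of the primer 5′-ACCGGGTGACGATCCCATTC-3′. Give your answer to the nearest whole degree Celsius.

64°C

Base counts: A=4, T=4, G=5, C=7 (length 20).
Tm = 2·(4+4) + 4·(5+7) = 2·8 + 4·12 = 16 + 48 = 64°C.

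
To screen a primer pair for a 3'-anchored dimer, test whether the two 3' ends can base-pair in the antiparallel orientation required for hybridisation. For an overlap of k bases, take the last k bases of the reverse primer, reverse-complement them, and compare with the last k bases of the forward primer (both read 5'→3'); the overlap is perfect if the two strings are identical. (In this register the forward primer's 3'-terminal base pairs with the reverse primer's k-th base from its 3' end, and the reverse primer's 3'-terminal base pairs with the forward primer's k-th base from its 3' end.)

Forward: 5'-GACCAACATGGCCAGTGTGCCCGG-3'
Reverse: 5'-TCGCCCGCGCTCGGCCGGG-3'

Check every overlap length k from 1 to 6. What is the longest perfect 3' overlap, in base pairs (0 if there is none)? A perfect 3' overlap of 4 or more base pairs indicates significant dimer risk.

Longest perfect overlap: 5 complementary base pairs; significant dimer risk (threshold 4).

Last 6 bases (5'→3') — forward …GCCCGG, reverse …GCCGGG.
Reverse complement of the reverse primer's last 6 bases: CCCGGC; its first k bases are the reverse complement of the reverse primer's last k bases, so a perfect k-base overlap needs the forward primer's last k bases to equal them.
Comparing (forward last k vs required): k=1: G vs C ✗; k=2: GG vs CC ✗; k=3: CGG vs CCC ✗; k=4: CCGG vs CCCG ✗; k=5: CCCGG vs CCCGG ✓; k=6: GCCCGG vs CCCGGC ✗.
Only k = 5 is perfect, so the longest perfect 3' overlap is 5.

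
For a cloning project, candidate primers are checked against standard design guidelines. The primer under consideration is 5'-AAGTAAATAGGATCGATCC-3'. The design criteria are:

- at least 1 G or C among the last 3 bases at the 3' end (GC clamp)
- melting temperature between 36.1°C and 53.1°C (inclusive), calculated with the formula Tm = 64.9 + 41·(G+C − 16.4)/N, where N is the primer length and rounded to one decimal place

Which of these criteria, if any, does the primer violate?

Meets all criteria.

Base counts: A=8, T=4, G=4, C=3 (length 19).
GC clamp: 3' end TCC has 2 G/C ✓
Tm: Tm = 64.9 + 41·(7 − 16.4)/19 = 44.6°C ✓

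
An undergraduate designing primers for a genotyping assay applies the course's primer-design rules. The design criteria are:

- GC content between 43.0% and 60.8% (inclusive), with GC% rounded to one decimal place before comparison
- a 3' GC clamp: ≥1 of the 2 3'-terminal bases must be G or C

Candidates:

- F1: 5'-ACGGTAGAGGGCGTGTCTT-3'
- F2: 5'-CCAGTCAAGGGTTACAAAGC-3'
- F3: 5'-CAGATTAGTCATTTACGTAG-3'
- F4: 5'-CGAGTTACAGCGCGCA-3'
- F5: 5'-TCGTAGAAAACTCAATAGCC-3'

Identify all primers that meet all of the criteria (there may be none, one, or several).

F1 (19 nt, A=3 T=5 G=8 C=3): GC 11/19 = 57.9% ✓; 3' end TT has 0 G/C, need ≥1 ✗ — fails.
F2 (20 nt, A=7 T=3 G=5 C=5): GC 10/20 = 50.0% ✓; 3' end GC has 2 G/C ✓ — passes.
F3 (20 nt, A=6 T=7 G=4 C=3): GC 7/20 = 35.0%, outside 43.0–60.8% ✗; 3' end AG has 1 G/C ✓ — fails.
F4 (16 nt, A=4 T=2 G=5 C=5): GC 10/16 = 62.5%, outside 43.0–60.8% ✗; 3' end CA has 1 G/C ✓ — fails.
F5 (20 nt, A=8 T=4 G=3 C=5): GC 8/20 = 40.0%, outside 43.0–60.8% ✗; 3' end CC has 2 G/C ✓ — fails.

F2 only.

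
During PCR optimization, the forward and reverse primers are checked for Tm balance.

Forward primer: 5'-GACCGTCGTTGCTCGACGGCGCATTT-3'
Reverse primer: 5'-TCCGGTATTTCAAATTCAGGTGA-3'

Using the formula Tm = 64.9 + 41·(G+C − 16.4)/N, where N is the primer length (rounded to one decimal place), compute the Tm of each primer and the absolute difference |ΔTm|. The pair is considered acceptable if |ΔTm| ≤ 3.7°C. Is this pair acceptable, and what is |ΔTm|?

Forward: G+C = 16, N = 26 → Tm = 64.9 + 41·(16 − 16.4)/26 = 64.3°C.
Reverse: G+C = 9, N = 23 → Tm = 64.9 + 41·(9 − 16.4)/23 = 51.7°C.
|ΔTm| = |64.3 − 51.7| = 12.6°C, > 3.7°C.

|ΔTm| = 12.6°C; the pair is not acceptable.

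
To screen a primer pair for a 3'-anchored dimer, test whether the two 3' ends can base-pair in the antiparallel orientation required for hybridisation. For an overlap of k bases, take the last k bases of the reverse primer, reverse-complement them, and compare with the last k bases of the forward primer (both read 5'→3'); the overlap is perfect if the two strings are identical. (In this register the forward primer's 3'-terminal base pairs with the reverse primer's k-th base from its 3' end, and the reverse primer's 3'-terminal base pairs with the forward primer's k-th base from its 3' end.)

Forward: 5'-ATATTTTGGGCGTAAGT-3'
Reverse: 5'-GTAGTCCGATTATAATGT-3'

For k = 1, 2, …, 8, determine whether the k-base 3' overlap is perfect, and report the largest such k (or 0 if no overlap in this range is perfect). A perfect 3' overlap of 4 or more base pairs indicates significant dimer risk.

Longest perfect overlap: 0 complementary base pairs; below the dimer-risk threshold (threshold 4).

Last 8 bases (5'→3') — forward …GCGTAAGT, reverse …TATAATGT.
Reverse complement of the reverse primer's last 8 bases: ACATTATA; its first k bases are the reverse complement of the reverse primer's last k bases, so a perfect k-base overlap needs the forward primer's last k bases to equal them.
Comparing (forward last k vs required): k=1: T vs A ✗; k=2: GT vs AC ✗; k=3: AGT vs ACA ✗; k=4: AAGT vs ACAT ✗; k=5: TAAGT vs ACATT ✗; k=6: GTAAGT vs ACATTA ✗; k=7: CGTAAGT vs ACATTAT ✗; k=8: GCGTAAGT vs ACATTATA ✗.
No overlap length from 1 to 8 is perfect, so the longest perfect 3' overlap is 0.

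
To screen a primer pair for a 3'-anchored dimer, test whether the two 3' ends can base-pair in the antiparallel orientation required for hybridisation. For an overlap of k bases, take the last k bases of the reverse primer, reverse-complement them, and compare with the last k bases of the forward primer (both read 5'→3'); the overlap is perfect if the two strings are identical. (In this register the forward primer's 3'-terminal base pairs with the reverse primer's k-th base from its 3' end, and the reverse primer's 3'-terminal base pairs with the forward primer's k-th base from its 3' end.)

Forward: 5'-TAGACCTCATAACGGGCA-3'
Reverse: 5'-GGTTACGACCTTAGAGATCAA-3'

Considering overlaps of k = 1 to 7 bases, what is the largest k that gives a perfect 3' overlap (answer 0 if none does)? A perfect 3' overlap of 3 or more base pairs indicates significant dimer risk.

Last 7 bases (5'→3') — forward …ACGGGCA, reverse …AGATCAA.
Reverse complement of the reverse primer's last 7 bases: TTGATCT; its first k bases are the reverse complement of the reverse primer's last k bases, so a perfect k-base overlap needs the forward primer's last k bases to equal them.
Comparing (forward last k vs required): k=1: A vs T ✗; k=2: CA vs TT ✗; k=3: GCA vs TTG ✗; k=4: GGCA vs TTGA ✗; k=5: GGGCA vs TTGAT ✗; k=6: CGGGCA vs TTGATC ✗; k=7: ACGGGCA vs TTGATCT ✗.
No overlap length from 1 to 7 is perfect, so the longest perfect 3' overlap is 0.

Longest perfect overlap: 0 complementary base pairs; below the dimer-risk threshold (threshold 3).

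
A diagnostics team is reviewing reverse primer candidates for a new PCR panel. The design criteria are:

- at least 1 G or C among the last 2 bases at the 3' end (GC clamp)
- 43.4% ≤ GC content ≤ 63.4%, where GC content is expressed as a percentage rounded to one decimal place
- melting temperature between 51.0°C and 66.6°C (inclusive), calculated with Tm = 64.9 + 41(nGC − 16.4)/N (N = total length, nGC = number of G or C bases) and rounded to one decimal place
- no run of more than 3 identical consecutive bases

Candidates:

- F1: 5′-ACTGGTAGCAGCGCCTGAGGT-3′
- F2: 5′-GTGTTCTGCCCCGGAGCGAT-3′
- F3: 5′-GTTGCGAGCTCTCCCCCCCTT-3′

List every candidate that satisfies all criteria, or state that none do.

F1 only.

F1 (21 nt, A=4 T=4 G=8 C=5): 3' end GT has 1 G/C ✓; GC 13/21 = 61.9% ✓; Tm = 64.9 + 41·(13 − 16.4)/21 = 58.3°C ✓; longest run = 2 ✓ — passes.
F2 (20 nt, A=2 T=5 G=7 C=6): 3' end AT has 0 G/C, need ≥1 ✗; GC 13/20 = 65.0%, outside 43.4–63.4% ✗; Tm = 64.9 + 41·(13 − 16.4)/20 = 57.9°C ✓; longest run = 4, exceeds 3 ✗ — fails.
F3 (21 nt, A=1 T=6 G=4 C=10): 3' end TT has 0 G/C, need ≥1 ✗; GC 14/21 = 66.7%, outside 43.4–63.4% ✗; Tm = 64.9 + 41·(14 − 16.4)/21 = 60.2°C ✓; longest run = 7, exceeds 3 ✗ — fails.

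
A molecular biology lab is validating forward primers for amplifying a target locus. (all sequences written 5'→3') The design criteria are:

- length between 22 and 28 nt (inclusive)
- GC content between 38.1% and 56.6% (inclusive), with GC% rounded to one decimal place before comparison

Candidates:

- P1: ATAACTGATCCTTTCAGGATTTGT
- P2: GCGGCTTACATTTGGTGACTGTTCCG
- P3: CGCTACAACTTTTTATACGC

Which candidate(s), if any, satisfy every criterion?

P2 only.

P1 (24 nt, A=6 T=10 G=4 C=4): length 24 ✓; GC 8/24 = 33.3%, outside 38.1–56.6% ✗ — fails.
P2 (26 nt, A=3 T=9 G=8 C=6): length 26 ✓; GC 14/26 = 53.8% ✓ — passes.
P3 (20 nt, A=5 T=7 G=2 C=6): length 20, outside 22–28 ✗; GC 8/20 = 40.0% ✓ — fails.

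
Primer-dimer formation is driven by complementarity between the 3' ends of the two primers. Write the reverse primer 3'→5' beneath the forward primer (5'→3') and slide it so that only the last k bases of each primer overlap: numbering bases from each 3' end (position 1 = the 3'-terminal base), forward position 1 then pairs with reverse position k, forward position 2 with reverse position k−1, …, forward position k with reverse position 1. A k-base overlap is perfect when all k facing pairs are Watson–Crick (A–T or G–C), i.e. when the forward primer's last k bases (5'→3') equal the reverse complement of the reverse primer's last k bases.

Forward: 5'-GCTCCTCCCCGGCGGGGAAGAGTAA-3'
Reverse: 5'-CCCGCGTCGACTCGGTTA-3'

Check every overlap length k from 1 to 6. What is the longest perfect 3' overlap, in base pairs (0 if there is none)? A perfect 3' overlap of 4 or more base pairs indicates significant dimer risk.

Longest perfect overlap: 3 complementary base pairs; below the dimer-risk threshold (threshold 4).

Last 6 bases (5'→3') — forward …GAGTAA, reverse …CGGTTA.
Reverse complement of the reverse primer's last 6 bases: TAACCG; its first k bases are the reverse complement of the reverse primer's last k bases, so a perfect k-base overlap needs the forward primer's last k bases to equal them.
Comparing (forward last k vs required): k=1: A vs T ✗; k=2: AA vs TA ✗; k=3: TAA vs TAA ✓; k=4: GTAA vs TAAC ✗; k=5: AGTAA vs TAACC ✗; k=6: GAGTAA vs TAACCG ✗.
Only k = 3 is perfect, so the longest perfect 3' overlap is 3.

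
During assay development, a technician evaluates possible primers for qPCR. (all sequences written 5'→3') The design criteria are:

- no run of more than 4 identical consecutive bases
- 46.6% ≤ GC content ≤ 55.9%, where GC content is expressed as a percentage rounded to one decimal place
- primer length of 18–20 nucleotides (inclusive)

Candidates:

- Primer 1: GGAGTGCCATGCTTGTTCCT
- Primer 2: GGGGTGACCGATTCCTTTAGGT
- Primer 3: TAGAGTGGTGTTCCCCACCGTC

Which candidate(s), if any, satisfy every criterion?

Primer 1 (20 nt, A=2 T=7 G=6 C=5): longest run = 2 ✓; GC 11/20 = 55.0% ✓; length 20 ✓ — passes.
Primer 2 (22 nt, A=3 T=7 G=8 C=4): longest run = 4 ✓; GC 12/22 = 54.5% ✓; length 22, outside 18–20 ✗ — fails.
Primer 3 (22 nt, A=3 T=6 G=6 C=7): longest run = 4 ✓; GC 13/22 = 59.1%, outside 46.6–55.9% ✗; length 22, outside 18–20 ✗ — fails.

Primer 1 only.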